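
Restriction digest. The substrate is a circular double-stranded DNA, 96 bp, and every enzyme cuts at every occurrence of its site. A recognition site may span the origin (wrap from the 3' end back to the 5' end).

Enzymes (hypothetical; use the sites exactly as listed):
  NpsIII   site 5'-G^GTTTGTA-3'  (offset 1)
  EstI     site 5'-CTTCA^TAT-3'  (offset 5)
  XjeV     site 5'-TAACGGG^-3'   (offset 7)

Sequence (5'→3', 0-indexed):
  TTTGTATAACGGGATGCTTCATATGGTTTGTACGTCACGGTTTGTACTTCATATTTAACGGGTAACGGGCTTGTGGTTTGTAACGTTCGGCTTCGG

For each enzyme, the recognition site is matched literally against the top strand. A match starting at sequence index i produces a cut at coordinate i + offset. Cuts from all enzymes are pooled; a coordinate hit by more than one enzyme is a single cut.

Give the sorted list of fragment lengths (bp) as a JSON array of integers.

[4,6,7,8,11,12,14,14,20]

Site scan:
  NpsIII (GGTTTGTA, off=1): starts [24, 38, 74, 94] → cuts [25, 39, 75, 95]
  EstI (CTTCATAT, off=5): starts [16, 46] → cuts [21, 51]
  XjeV (TAACGGG, off=7): starts [6, 55, 62] → cuts [13, 62, 69]

All cut coordinates (distinct, sorted): [13, 21, 25, 39, 51, 62, 69, 75, 95]

Fragment lengths:
  13→21: 8 bp
  21→25: 4 bp
  25→39: 14 bp
  39→51: 12 bp
  51→62: 11 bp
  62→69: 7 bp
  69→75: 6 bp
  75→95: 20 bp
  95→13 (wrap): 96-95+13 = 14 bp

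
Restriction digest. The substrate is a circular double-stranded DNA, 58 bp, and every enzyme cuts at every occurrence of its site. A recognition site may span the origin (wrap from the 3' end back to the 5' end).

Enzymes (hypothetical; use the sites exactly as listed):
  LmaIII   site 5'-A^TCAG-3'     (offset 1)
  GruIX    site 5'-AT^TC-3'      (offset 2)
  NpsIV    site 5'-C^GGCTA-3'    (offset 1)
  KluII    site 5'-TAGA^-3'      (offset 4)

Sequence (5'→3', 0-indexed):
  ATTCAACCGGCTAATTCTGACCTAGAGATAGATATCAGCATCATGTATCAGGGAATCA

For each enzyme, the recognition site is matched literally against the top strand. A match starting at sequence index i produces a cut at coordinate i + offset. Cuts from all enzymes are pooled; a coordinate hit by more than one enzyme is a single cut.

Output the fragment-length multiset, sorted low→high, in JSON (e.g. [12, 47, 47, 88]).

Site scan:
  LmaIII ATCAG/1: at [33, 46] ⇒ [34, 47]
  GruIX ATTC/2: at [0, 13] ⇒ [2, 15]
  NpsIV CGGCTA/1: at [7] ⇒ [8]
  KluII TAGA/4: at [22, 28] ⇒ [26, 32]

Pooled cuts: [2, 8, 15, 26, 32, 34, 47]

Fragments:
  2→8: 6 bp
  8→15: 7 bp
  15→26: 11 bp
  26→32: 6 bp
  32→34: 2 bp
  34→47: 13 bp
  47→2 (wrap): 58-47+2 = 13 bp

[2,6,6,7,11,13,13]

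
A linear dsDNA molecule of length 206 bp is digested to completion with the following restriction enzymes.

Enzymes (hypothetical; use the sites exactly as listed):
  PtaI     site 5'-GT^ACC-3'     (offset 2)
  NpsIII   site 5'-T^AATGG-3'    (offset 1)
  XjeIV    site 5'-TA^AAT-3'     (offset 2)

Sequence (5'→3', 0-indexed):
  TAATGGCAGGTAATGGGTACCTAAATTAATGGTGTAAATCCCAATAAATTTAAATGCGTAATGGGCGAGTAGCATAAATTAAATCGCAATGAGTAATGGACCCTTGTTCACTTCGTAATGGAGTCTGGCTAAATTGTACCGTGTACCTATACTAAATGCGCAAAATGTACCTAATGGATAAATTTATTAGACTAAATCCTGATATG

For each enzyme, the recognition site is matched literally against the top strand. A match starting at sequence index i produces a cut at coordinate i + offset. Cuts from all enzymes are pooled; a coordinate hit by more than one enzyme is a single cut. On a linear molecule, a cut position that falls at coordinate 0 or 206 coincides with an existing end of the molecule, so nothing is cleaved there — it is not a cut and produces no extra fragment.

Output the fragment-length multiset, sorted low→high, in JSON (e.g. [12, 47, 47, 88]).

Scan for sites:
  PtaI (GTACC, off=2): starts [16, 135, 142, 166] → cuts [18, 137, 144, 168]
  NpsIII (TAATGG, off=1): starts [0, 10, 26, 58, 93, 115, 171] → cuts [1, 11, 27, 59, 94, 116, 172]
  XjeIV (TAAAT, off=2): starts [21, 34, 44, 50, 74, 79, 129, 152, 178, 192] → cuts [23, 36, 46, 52, 76, 81, 131, 154, 180, 194]

All cut coordinates (distinct, sorted): [1, 11, 18, 23, 27, 36, 46, 52, 59, 76, 81, 94, 116, 131, 137, 144, 154, 168, 172, 180, 194]

Fragments:
  [0,1): 1 bp
  [1,11): 10 bp
  [11,18): 7 bp
  [18,23): 5 bp
  [23,27): 4 bp
  [27,36): 9 bp
  [36,46): 10 bp
  [46,52): 6 bp
  [52,59): 7 bp
  [59,76): 17 bp
  [76,81): 5 bp
  [81,94): 13 bp
  [94,116): 22 bp
  [116,131): 15 bp
  [131,137): 6 bp
  [137,144): 7 bp
  [144,154): 10 bp
  [154,168): 14 bp
  [168,172): 4 bp
  [172,180): 8 bp
  [180,194): 14 bp
  [194,206): 12 bp

[1,4,4,5,5,6,6,7,7,7,8,9,10,10,10,12,13,14,14,15,17,22]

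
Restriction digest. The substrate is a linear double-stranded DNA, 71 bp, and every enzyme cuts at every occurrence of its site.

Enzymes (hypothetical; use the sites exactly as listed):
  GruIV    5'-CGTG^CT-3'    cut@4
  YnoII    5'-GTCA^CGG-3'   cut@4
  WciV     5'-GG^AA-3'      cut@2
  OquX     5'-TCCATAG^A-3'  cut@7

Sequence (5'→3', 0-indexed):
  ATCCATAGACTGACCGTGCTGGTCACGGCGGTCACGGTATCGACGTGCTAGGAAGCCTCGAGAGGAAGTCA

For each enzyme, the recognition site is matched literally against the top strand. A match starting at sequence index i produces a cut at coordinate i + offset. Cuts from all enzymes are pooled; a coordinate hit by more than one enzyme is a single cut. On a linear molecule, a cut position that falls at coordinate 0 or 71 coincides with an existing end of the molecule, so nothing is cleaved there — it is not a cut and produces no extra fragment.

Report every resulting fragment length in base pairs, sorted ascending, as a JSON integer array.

Site scan:
  GruIV (CGTGCT, off=4): starts [14, 43] → cuts [18, 47]
  YnoII (GTCACGG, off=4): starts [21, 30] → cuts [25, 34]
  WciV (GGAA, off=2): starts [50, 63] → cuts [52, 65]
  OquX (TCCATAGA, off=7): starts [1] → cuts [8]

All cut coordinates (distinct, sorted): [8, 18, 25, 34, 47, 52, 65]

Fragment lengths:
  [0,8): 8 bp
  [8,18): 10 bp
  [18,25): 7 bp
  [25,34): 9 bp
  [34,47): 13 bp
  [47,52): 5 bp
  [52,65): 13 bp
  [65,71): 6 bp

[5,6,7,8,9,10,13,13]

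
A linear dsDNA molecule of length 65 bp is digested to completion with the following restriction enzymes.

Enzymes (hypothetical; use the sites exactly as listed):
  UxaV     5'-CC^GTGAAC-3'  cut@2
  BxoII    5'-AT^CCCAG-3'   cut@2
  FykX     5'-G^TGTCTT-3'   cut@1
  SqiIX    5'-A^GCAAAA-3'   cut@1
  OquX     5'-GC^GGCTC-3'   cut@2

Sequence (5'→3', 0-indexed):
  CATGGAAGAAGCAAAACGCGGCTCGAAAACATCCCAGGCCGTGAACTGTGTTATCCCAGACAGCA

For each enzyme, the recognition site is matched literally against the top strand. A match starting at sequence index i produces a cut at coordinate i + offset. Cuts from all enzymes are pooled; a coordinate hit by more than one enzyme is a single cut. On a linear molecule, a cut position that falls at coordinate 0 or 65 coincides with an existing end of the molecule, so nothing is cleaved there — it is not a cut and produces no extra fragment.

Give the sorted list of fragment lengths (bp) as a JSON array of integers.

[8,9,10,11,13,14]

Per-enzyme occurrences:
  UxaV CCGTGAAC/2: at [38] ⇒ [40]
  BxoII ATCCCAG/2: at [30, 52] ⇒ [32, 54]
  FykX (GTGTCTT, off=1): no sites
  SqiIX AGCAAAA/1: at [9] ⇒ [10]
  OquX GCGGCTC/2: at [17] ⇒ [19]

Pooled cuts: [10, 19, 32, 40, 54]

Fragments:
  [0,10): 10 bp
  [10,19): 9 bp
  [19,32): 13 bp
  [32,40): 8 bp
  [40,54): 14 bp
  [54,65): 11 bp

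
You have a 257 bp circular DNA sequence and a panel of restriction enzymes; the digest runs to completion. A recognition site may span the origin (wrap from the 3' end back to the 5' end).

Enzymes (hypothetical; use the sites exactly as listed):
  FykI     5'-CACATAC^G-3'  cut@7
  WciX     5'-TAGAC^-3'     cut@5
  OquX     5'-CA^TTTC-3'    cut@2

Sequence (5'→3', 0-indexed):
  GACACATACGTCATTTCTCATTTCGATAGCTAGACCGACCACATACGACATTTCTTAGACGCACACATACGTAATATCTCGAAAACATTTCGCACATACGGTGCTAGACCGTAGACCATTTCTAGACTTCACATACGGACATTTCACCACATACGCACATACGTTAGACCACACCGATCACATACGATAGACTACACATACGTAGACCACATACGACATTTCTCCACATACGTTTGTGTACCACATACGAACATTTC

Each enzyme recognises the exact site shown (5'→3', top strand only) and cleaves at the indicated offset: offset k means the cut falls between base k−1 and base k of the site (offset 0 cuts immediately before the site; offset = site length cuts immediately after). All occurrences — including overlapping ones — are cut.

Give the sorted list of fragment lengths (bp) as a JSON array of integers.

[2,4,4,4,5,5,6,7,7,7,7,7,8,9,9,9,10,10,10,11,12,13,13,13,15,16,17,17]

Per-enzyme occurrences:
  FykI (CACATACG, off=7): starts [2, 39, 63, 92, 129, 147, 155, 178, 194, 207, 224, 241] → cuts [9, 46, 70, 99, 136, 154, 162, 185, 201, 214, 231, 248]
  WciX (TAGAC, off=5): starts [30, 55, 104, 111, 122, 164, 187, 202] → cuts [35, 60, 109, 116, 127, 169, 192, 207]
  OquX (CATTTC, off=2): starts [11, 18, 48, 85, 116, 139, 216, 251] → cuts [13, 20, 50, 87, 118, 141, 218, 253]

Pooled cuts: [9, 13, 20, 35, 46, 50, 60, 70, 87, 99, 109, 116, 118, 127, 136, 141, 154, 162, 169, 185, 192, 201, 207, 214, 218, 231, 248, 253]

Fragment lengths:
  9→13: 4 bp
  13→20: 7 bp
  20→35: 15 bp
  35→46: 11 bp
  46→50: 4 bp
  50→60: 10 bp
  60→70: 10 bp
  70→87: 17 bp
  87→99: 12 bp
  99→109: 10 bp
  109→116: 7 bp
  116→118: 2 bp
  118→127: 9 bp
  127→136: 9 bp
  136→141: 5 bp
  141→154: 13 bp
  154→162: 8 bp
  162→169: 7 bp
  169→185: 16 bp
  185→192: 7 bp
  192→201: 9 bp
  201→207: 6 bp
  207→214: 7 bp
  214→218: 4 bp
  218→231: 13 bp
  231→248: 17 bp
  248→253: 5 bp
  253→9 (wrap): 257-253+9 = 13 bp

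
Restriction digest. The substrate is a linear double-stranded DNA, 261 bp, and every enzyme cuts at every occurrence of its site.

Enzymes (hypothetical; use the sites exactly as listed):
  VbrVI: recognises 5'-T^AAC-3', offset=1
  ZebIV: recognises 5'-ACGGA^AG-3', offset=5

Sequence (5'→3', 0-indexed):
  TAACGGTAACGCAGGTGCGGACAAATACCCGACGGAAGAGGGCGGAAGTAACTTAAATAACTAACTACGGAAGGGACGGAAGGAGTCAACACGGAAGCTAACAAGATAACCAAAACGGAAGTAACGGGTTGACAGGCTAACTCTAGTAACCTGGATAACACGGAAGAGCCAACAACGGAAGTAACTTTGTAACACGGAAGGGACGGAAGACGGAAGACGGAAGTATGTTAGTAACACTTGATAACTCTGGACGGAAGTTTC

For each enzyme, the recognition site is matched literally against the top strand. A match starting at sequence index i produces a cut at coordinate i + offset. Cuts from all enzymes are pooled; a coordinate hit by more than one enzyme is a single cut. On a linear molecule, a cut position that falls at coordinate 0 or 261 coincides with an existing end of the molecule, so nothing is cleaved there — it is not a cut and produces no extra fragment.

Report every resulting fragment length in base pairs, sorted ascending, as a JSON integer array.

[1,3,3,4,4,6,6,7,7,8,8,8,8,9,9,9,9,9,9,10,11,12,13,13,15,15,16,29]

Per-enzyme occurrences:
  VbrVI (TAAC, off=1): starts [0, 6, 48, 57, 61, 98, 106, 121, 137, 146, 155, 181, 189, 231, 241] → cuts [1, 7, 49, 58, 62, 99, 107, 122, 138, 147, 156, 182, 190, 232, 242]
  ZebIV (ACGGAAG, off=5): starts [31, 66, 75, 90, 114, 159, 174, 193, 202, 209, 216, 250] → cuts [36, 71, 80, 95, 119, 164, 179, 198, 207, 214, 221, 255]

All cut coordinates (distinct, sorted): [1, 7, 36, 49, 58, 62, 71, 80, 95, 99, 107, 119, 122, 138, 147, 156, 164, 179, 182, 190, 198, 207, 214, 221, 232, 242, 255]

Fragment lengths:
  [0,1): 1 bp
  [1,7): 6 bp
  [7,36): 29 bp
  [36,49): 13 bp
  [49,58): 9 bp
  [58,62): 4 bp
  [62,71): 9 bp
  [71,80): 9 bp
  [80,95): 15 bp
  [95,99): 4 bp
  [99,107): 8 bp
  [107,119): 12 bp
  [119,122): 3 bp
  [122,138): 16 bp
  [138,147): 9 bp
  [147,156): 9 bp
  [156,164): 8 bp
  [164,179): 15 bp
  [179,182): 3 bp
  [182,190): 8 bp
  [190,198): 8 bp
  [198,207): 9 bp
  [207,214): 7 bp
  [214,221): 7 bp
  [221,232): 11 bp
  [232,242): 10 bp
  [242,255): 13 bp
  [255,261): 6 bp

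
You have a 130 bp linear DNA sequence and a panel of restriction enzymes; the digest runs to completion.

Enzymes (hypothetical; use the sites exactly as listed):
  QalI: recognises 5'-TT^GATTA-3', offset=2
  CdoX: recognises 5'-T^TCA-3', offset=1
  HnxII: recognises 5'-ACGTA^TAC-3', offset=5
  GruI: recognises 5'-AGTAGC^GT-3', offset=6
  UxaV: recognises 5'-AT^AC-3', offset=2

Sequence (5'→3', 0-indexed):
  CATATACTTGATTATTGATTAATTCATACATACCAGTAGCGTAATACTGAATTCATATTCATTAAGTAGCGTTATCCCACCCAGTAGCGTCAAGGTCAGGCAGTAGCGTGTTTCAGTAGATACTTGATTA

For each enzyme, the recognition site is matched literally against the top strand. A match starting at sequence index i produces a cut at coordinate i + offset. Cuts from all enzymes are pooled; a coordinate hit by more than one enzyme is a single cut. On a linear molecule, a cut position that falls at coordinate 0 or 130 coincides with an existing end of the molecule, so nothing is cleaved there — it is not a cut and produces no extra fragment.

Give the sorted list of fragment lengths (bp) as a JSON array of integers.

[4,4,4,4,5,5,5,5,6,7,7,7,9,9,12,18,19]

Site scan:
  QalI (TTGATTA, off=2): starts [7, 14, 123] → cuts [9, 16, 125]
  CdoX (TTCA, off=1): starts [22, 51, 57, 111] → cuts [23, 52, 58, 112]
  HnxII (ACGTATAC, off=5): no sites
  GruI (AGTAGCGT, off=6): starts [34, 64, 82, 101] → cuts [40, 70, 88, 107]
  UxaV (ATAC, off=2): starts [3, 25, 29, 43, 119] → cuts [5, 27, 31, 45, 121]

Pooled cuts: [5, 9, 16, 23, 27, 31, 40, 45, 52, 58, 70, 88, 107, 112, 121, 125]

Fragment lengths:
  [0,5): 5 bp
  [5,9): 4 bp
  [9,16): 7 bp
  [16,23): 7 bp
  [23,27): 4 bp
  [27,31): 4 bp
  [31,40): 9 bp
  [40,45): 5 bp
  [45,52): 7 bp
  [52,58): 6 bp
  [58,70): 12 bp
  [70,88): 18 bp
  [88,107): 19 bp
  [107,112): 5 bp
  [112,121): 9 bp
  [121,125): 4 bp
  [125,130): 5 bp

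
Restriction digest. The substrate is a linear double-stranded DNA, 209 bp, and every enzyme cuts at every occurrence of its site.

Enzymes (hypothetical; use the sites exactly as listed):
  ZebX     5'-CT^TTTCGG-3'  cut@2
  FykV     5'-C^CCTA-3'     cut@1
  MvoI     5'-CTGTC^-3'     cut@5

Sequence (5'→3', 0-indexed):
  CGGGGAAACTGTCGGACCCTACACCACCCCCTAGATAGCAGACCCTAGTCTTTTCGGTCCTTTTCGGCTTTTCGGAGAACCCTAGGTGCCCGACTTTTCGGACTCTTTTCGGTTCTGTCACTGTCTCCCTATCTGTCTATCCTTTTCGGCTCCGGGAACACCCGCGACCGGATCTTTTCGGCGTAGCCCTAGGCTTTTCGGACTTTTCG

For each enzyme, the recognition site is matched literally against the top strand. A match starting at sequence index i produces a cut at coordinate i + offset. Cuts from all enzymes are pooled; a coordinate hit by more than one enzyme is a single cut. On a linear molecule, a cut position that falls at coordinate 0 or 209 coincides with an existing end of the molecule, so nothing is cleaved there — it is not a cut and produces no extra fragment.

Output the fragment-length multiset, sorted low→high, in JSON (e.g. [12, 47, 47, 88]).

Site scan:
  ZebX CTTTTCGG/2: at [49, 59, 67, 93, 104, 141, 173, 193] ⇒ [51, 61, 69, 95, 106, 143, 175, 195]
  FykV CCCTA/1: at [16, 28, 42, 79, 126, 186] ⇒ [17, 29, 43, 80, 127, 187]
  MvoI CTGTC/5: at [8, 114, 120, 132] ⇒ [13, 119, 125, 137]

Pooled cuts: [13, 17, 29, 43, 51, 61, 69, 80, 95, 106, 119, 125, 127, 137, 143, 175, 187, 195]

Fragments:
  [0,13): 13 bp
  [13,17): 4 bp
  [17,29): 12 bp
  [29,43): 14 bp
  [43,51): 8 bp
  [51,61): 10 bp
  [61,69): 8 bp
  [69,80): 11 bp
  [80,95): 15 bp
  [95,106): 11 bp
  [106,119): 13 bp
  [119,125): 6 bp
  [125,127): 2 bp
  [127,137): 10 bp
  [137,143): 6 bp
  [143,175): 32 bp
  [175,187): 12 bp
  [187,195): 8 bp
  [195,209): 14 bp

[2,4,6,6,8,8,8,10,10,11,11,12,12,13,13,14,14,15,32]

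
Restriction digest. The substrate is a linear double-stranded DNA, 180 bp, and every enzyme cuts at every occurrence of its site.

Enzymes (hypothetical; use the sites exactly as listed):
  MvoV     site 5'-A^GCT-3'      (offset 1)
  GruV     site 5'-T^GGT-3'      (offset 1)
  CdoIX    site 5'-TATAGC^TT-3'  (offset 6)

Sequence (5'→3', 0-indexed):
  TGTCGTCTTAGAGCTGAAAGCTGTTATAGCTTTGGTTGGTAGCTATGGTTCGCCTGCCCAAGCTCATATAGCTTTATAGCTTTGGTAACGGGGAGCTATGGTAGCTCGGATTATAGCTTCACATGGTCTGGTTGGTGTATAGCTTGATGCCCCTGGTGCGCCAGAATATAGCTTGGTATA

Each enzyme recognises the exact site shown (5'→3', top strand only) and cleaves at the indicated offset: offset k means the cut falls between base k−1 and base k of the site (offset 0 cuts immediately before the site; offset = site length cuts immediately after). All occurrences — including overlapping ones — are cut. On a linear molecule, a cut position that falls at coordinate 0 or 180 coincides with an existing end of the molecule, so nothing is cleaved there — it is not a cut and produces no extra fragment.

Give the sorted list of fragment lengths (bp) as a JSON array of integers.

Scan for sites:
  MvoV AGCT/1: at [11, 18, 27, 40, 60, 69, 77, 93, 102, 114, 140, 169] ⇒ [12, 19, 28, 41, 61, 70, 78, 94, 103, 115, 141, 170]
  GruV TGGT/1: at [32, 36, 45, 82, 98, 123, 128, 132, 153, 173] ⇒ [33, 37, 46, 83, 99, 124, 129, 133, 154, 174]
  CdoIX TATAGCTT/6: at [24, 66, 74, 111, 137, 166] ⇒ [30, 72, 80, 117, 143, 172]

All cut coordinates (distinct, sorted): [12, 19, 28, 30, 33, 37, 41, 46, 61, 70, 72, 78, 80, 83, 94, 99, 103, 115, 117, 124, 129, 133, 141, 143, 154, 170, 172, 174]

Fragment lengths:
  [0,12): 12 bp
  [12,19): 7 bp
  [19,28): 9 bp
  [28,30): 2 bp
  [30,33): 3 bp
  [33,37): 4 bp
  [37,41): 4 bp
  [41,46): 5 bp
  [46,61): 15 bp
  [61,70): 9 bp
  [70,72): 2 bp
  [72,78): 6 bp
  [78,80): 2 bp
  [80,83): 3 bp
  [83,94): 11 bp
  [94,99): 5 bp
  [99,103): 4 bp
  [103,115): 12 bp
  [115,117): 2 bp
  [117,124): 7 bp
  [124,129): 5 bp
  [129,133): 4 bp
  [133,141): 8 bp
  [141,143): 2 bp
  [143,154): 11 bp
  [154,170): 16 bp
  [170,172): 2 bp
  [172,174): 2 bp
  [174,180): 6 bp

[2,2,2,2,2,2,2,3,3,4,4,4,4,5,5,5,6,6,7,7,8,9,9,11,11,12,12,15,16]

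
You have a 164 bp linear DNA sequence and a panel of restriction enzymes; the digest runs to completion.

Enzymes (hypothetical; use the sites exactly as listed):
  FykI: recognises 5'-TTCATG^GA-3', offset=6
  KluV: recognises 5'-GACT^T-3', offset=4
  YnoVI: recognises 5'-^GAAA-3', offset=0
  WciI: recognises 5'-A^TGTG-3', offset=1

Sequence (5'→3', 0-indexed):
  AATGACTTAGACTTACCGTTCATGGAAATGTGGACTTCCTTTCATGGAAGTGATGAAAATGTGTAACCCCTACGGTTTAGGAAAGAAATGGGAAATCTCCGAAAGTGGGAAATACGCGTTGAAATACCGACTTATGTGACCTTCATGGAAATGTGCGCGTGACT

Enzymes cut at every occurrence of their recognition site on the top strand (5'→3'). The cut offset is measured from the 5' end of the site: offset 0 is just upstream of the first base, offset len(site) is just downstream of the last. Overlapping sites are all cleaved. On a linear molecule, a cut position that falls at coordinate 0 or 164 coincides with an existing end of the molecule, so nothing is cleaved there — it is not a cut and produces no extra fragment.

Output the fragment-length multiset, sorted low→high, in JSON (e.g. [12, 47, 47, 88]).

Site scan:
  FykI TTCATGGA/6: at [18, 40, 141] ⇒ [24, 46, 147]
  KluV GACTT/4: at [3, 9, 32, 128] ⇒ [7, 13, 36, 132]
  YnoVI GAAA/0: at [24, 54, 80, 84, 91, 100, 108, 120, 147] ⇒ [24, 54, 80, 84, 91, 100, 108, 120, 147]
  WciI ATGTG/1: at [27, 58, 133, 150] ⇒ [28, 59, 134, 151]

Pooled cuts: [7, 13, 24, 28, 36, 46, 54, 59, 80, 84, 91, 100, 108, 120, 132, 134, 147, 151]

Fragment lengths:
  [0,7): 7 bp
  [7,13): 6 bp
  [13,24): 11 bp
  [24,28): 4 bp
  [28,36): 8 bp
  [36,46): 10 bp
  [46,54): 8 bp
  [54,59): 5 bp
  [59,80): 21 bp
  [80,84): 4 bp
  [84,91): 7 bp
  [91,100): 9 bp
  [100,108): 8 bp
  [108,120): 12 bp
  [120,132): 12 bp
  [132,134): 2 bp
  [134,147): 13 bp
  [147,151): 4 bp
  [151,164): 13 bp

[2,4,4,4,5,6,7,7,8,8,8,9,10,11,12,12,13,13,21]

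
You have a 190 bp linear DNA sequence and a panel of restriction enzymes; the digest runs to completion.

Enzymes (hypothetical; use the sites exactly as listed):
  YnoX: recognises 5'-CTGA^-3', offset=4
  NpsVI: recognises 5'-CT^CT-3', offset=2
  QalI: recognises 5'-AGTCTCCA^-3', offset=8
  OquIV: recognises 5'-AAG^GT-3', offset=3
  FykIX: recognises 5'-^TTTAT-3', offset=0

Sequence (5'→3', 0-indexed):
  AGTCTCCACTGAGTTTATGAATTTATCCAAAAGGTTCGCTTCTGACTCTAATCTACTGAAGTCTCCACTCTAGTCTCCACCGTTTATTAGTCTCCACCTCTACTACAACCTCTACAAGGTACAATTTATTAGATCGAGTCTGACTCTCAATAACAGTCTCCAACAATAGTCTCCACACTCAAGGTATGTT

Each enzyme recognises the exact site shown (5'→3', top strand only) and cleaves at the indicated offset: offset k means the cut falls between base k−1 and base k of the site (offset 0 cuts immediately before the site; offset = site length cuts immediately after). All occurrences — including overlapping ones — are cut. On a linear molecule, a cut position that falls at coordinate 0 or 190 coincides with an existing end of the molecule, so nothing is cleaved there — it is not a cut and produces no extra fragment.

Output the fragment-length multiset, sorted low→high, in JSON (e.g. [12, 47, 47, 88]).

Scan for sites:
  YnoX (CTGA, off=4): starts [8, 41, 55, 139] → cuts [12, 45, 59, 143]
  NpsVI (CTCT, off=2): starts [45, 67, 97, 109, 143] → cuts [47, 69, 99, 111, 145]
  QalI (AGTCTCCA, off=8): starts [0, 59, 71, 88, 154, 167] → cuts [8, 67, 79, 96, 162, 175]
  OquIV (AAGGT, off=3): starts [30, 115, 180] → cuts [33, 118, 183]
  FykIX (TTTAT, off=0): starts [13, 21, 82, 124] → cuts [13, 21, 82, 124]

All cut coordinates (distinct, sorted): [8, 12, 13, 21, 33, 45, 47, 59, 67, 69, 79, 82, 96, 99, 111, 118, 124, 143, 145, 162, 175, 183]

Fragment lengths:
  [0,8): 8 bp
  [8,12): 4 bp
  [12,13): 1 bp
  [13,21): 8 bp
  [21,33): 12 bp
  [33,45): 12 bp
  [45,47): 2 bp
  [47,59): 12 bp
  [59,67): 8 bp
  [67,69): 2 bp
  [69,79): 10 bp
  [79,82): 3 bp
  [82,96): 14 bp
  [96,99): 3 bp
  [99,111): 12 bp
  [111,118): 7 bp
  [118,124): 6 bp
  [124,143): 19 bp
  [143,145): 2 bp
  [145,162): 17 bp
  [162,175): 13 bp
  [175,183): 8 bp
  [183,190): 7 bp

[1,2,2,2,3,3,4,6,7,7,8,8,8,8,10,12,12,12,12,13,14,17,19]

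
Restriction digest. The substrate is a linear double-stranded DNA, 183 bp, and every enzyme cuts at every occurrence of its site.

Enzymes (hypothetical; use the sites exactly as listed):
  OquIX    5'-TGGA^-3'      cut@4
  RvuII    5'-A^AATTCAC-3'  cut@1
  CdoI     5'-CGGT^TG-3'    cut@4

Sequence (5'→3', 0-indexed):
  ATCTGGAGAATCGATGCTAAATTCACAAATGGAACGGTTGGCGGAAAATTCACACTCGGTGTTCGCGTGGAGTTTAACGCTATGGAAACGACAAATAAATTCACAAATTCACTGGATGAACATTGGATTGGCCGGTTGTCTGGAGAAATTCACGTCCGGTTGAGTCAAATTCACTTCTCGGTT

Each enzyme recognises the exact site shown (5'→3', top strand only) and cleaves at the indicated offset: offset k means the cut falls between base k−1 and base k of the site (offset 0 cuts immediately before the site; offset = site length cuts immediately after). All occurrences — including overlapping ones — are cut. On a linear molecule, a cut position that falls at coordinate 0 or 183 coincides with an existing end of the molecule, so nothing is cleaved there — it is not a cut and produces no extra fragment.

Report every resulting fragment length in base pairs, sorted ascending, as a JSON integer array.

Site scan:
  OquIX (TGGA, off=4): starts [3, 29, 67, 82, 112, 123, 140] → cuts [7, 33, 71, 86, 116, 127, 144]
  RvuII (AAATTCAC, off=1): starts [18, 45, 96, 104, 145, 166] → cuts [19, 46, 97, 105, 146, 167]
  CdoI (CGGTTG, off=4): starts [34, 132, 156] → cuts [38, 136, 160]

All cut coordinates (distinct, sorted): [7, 19, 33, 38, 46, 71, 86, 97, 105, 116, 127, 136, 144, 146, 160, 167]

Fragment lengths:
  [0,7): 7 bp
  [7,19): 12 bp
  [19,33): 14 bp
  [33,38): 5 bp
  [38,46): 8 bp
  [46,71): 25 bp
  [71,86): 15 bp
  [86,97): 11 bp
  [97,105): 8 bp
  [105,116): 11 bp
  [116,127): 11 bp
  [127,136): 9 bp
  [136,144): 8 bp
  [144,146): 2 bp
  [146,160): 14 bp
  [160,167): 7 bp
  [167,183): 16 bp

[2,5,7,7,8,8,8,9,11,11,11,12,14,14,15,16,25]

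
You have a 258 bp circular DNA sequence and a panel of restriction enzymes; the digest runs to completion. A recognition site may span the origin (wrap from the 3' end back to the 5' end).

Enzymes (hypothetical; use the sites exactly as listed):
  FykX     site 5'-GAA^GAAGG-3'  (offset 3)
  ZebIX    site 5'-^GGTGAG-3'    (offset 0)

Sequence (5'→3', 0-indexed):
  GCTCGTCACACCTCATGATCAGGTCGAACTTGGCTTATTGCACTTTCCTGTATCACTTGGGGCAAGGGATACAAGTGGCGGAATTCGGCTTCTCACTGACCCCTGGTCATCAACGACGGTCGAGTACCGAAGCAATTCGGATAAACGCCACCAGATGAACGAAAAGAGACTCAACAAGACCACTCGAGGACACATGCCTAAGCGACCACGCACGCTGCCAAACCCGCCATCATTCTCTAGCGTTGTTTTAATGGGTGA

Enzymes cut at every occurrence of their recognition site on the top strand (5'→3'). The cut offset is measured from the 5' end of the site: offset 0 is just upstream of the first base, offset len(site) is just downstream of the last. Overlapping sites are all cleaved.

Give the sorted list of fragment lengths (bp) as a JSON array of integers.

Per-enzyme occurrences:
  FykX (GAAGAAGG, off=3): no sites
  ZebIX (GGTGAG, off=0): starts [253] → cuts [253]

All cut coordinates (distinct, sorted): [253]

Fragments:
  253→253 (wrap): 258-253+253 = 258 bp

[258]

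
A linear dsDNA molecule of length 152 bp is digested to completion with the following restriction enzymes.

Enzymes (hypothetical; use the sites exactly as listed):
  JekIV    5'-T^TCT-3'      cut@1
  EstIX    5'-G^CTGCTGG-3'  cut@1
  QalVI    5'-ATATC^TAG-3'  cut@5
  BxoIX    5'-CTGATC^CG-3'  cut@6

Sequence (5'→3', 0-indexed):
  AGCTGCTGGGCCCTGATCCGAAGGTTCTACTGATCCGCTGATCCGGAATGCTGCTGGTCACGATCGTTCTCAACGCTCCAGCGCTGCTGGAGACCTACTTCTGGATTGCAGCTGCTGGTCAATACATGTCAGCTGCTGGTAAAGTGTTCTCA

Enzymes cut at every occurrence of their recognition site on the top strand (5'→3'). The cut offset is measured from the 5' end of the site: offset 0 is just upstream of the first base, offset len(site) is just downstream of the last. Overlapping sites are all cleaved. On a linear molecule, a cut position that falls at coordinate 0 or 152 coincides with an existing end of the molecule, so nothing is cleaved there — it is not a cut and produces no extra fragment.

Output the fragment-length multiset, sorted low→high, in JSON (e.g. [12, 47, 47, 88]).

Scan for sites:
  JekIV (TTCT, off=1): starts [24, 66, 98, 146] → cuts [25, 67, 99, 147]
  EstIX (GCTGCTGG, off=1): starts [1, 49, 82, 110, 131] → cuts [2, 50, 83, 111, 132]
  QalVI (ATATCTAG, off=5): no sites
  BxoIX (CTGATCCG, off=6): starts [12, 29, 37] → cuts [18, 35, 43]

Pooled cuts: [2, 18, 25, 35, 43, 50, 67, 83, 99, 111, 132, 147]

Fragment lengths:
  [0,2): 2 bp
  [2,18): 16 bp
  [18,25): 7 bp
  [25,35): 10 bp
  [35,43): 8 bp
  [43,50): 7 bp
  [50,67): 17 bp
  [67,83): 16 bp
  [83,99): 16 bp
  [99,111): 12 bp
  [111,132): 21 bp
  [132,147): 15 bp
  [147,152): 5 bp

[2,5,7,7,8,10,12,15,16,16,16,17,21]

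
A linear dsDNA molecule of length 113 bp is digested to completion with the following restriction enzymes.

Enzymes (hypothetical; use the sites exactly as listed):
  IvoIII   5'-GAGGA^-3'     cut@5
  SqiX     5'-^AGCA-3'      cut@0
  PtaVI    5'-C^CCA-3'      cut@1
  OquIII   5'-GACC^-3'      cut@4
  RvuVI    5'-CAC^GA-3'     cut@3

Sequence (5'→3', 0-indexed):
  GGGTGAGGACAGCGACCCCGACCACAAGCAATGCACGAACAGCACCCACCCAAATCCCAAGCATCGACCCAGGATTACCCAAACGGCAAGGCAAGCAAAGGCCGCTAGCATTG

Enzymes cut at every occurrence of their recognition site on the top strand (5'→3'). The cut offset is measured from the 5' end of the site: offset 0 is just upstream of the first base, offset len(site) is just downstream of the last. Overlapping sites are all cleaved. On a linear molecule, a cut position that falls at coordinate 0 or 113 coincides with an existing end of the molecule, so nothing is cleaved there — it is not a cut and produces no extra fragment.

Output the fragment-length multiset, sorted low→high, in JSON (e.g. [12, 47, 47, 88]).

Per-enzyme occurrences:
  IvoIII (GAGGA, off=5): starts [4] → cuts [9]
  SqiX (AGCA, off=0): starts [26, 40, 59, 93, 106] → cuts [26, 40, 59, 93, 106]
  PtaVI (CCCA, off=1): starts [44, 48, 55, 67, 77] → cuts [45, 49, 56, 68, 78]
  OquIII (GACC, off=4): starts [13, 19, 65] → cuts [17, 23, 69]
  RvuVI (CACGA, off=3): starts [33] → cuts [36]

All cut coordinates (distinct, sorted): [9, 17, 23, 26, 36, 40, 45, 49, 56, 59, 68, 69, 78, 93, 106]

Fragments:
  [0,9): 9 bp
  [9,17): 8 bp
  [17,23): 6 bp
  [23,26): 3 bp
  [26,36): 10 bp
  [36,40): 4 bp
  [40,45): 5 bp
  [45,49): 4 bp
  [49,56): 7 bp
  [56,59): 3 bp
  [59,68): 9 bp
  [68,69): 1 bp
  [69,78): 9 bp
  [78,93): 15 bp
  [93,106): 13 bp
  [106,113): 7 bp

[1,3,3,4,4,5,6,7,7,8,9,9,9,10,13,15]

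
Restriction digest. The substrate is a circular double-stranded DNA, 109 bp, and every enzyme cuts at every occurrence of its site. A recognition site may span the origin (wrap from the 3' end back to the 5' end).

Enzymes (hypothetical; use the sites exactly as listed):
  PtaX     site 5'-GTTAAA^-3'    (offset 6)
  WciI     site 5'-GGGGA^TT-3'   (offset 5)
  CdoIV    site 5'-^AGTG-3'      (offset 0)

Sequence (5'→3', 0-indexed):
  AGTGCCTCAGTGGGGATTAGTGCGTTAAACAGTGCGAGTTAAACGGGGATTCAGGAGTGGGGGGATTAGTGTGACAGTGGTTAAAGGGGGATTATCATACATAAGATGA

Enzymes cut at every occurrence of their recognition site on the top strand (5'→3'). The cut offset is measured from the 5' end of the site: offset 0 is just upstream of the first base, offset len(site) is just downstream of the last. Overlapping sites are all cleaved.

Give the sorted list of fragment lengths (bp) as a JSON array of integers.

[1,2,2,6,6,6,8,8,8,10,10,11,13,18]

Site scan:
  PtaX GTTAAA/6: at [23, 37, 79] ⇒ [29, 43, 85]
  WciI GGGGATT/5: at [11, 44, 60, 86] ⇒ [16, 49, 65, 91]
  CdoIV AGTG/0: at [0, 8, 18, 30, 55, 67, 75] ⇒ [0, 8, 18, 30, 55, 67, 75]

Pooled cuts: [0, 8, 16, 18, 29, 30, 43, 49, 55, 65, 67, 75, 85, 91]

Fragments:
  0→8: 8 bp
  8→16: 8 bp
  16→18: 2 bp
  18→29: 11 bp
  29→30: 1 bp
  30→43: 13 bp
  43→49: 6 bp
  49→55: 6 bp
  55→65: 10 bp
  65→67: 2 bp
  67→75: 8 bp
  75→85: 10 bp
  85→91: 6 bp
  91→0 (wrap): 109-91+0 = 18 bp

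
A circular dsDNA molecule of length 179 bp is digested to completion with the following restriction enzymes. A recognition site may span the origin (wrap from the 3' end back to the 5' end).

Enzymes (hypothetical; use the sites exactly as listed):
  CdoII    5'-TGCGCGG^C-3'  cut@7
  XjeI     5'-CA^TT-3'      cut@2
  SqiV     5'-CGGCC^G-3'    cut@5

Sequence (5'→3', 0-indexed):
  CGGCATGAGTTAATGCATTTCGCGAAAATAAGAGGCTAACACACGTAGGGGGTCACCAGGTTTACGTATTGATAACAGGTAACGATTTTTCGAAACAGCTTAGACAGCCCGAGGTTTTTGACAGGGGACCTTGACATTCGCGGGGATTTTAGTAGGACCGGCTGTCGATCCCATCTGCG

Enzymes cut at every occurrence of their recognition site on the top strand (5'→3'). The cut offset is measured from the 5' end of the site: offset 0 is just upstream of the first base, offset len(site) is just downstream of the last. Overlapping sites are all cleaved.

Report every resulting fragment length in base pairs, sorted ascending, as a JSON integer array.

Scan for sites:
  CdoII (TGCGCGGC, off=7): starts [175] → cuts [3]
  XjeI (CATT, off=2): starts [15, 134] → cuts [17, 136]
  SqiV (CGGCCG, off=5): no sites

Pooled cuts: [3, 17, 136]

Fragment lengths:
  3→17: 14 bp
  17→136: 119 bp
  136→3 (wrap): 179-136+3 = 46 bp

[14,46,119]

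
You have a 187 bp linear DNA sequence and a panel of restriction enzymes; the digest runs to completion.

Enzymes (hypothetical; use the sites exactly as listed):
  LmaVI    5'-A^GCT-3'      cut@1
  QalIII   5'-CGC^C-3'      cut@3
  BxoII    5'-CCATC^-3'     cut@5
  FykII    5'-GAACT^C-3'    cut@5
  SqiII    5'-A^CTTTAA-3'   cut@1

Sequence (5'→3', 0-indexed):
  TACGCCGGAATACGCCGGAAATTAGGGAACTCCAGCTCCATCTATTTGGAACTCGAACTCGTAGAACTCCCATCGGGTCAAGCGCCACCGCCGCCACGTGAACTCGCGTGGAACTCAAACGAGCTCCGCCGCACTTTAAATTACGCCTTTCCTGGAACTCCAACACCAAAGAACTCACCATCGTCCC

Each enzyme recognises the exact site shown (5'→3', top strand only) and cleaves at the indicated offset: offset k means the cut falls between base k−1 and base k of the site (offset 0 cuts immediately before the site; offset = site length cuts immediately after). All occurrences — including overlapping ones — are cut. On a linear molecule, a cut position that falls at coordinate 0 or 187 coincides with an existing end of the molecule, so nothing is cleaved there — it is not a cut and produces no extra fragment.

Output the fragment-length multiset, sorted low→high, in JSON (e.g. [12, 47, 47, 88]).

Per-enzyme occurrences:
  LmaVI (AGCT, off=1): starts [33, 121] → cuts [34, 122]
  QalIII (CGCC, off=3): starts [2, 12, 82, 88, 91, 126, 143] → cuts [5, 15, 85, 91, 94, 129, 146]
  BxoII (CCATC, off=5): starts [37, 69, 177] → cuts [42, 74, 182]
  FykII (GAACTC, off=5): starts [26, 48, 54, 63, 99, 110, 154, 170] → cuts [31, 53, 59, 68, 104, 115, 159, 175]
  SqiII (ACTTTAA, off=1): starts [132] → cuts [133]

All cut coordinates (distinct, sorted): [5, 15, 31, 34, 42, 53, 59, 68, 74, 85, 91, 94, 104, 115, 122, 129, 133, 146, 159, 175, 182]

Fragment lengths:
  [0,5): 5 bp
  [5,15): 10 bp
  [15,31): 16 bp
  [31,34): 3 bp
  [34,42): 8 bp
  [42,53): 11 bp
  [53,59): 6 bp
  [59,68): 9 bp
  [68,74): 6 bp
  [74,85): 11 bp
  [85,91): 6 bp
  [91,94): 3 bp
  [94,104): 10 bp
  [104,115): 11 bp
  [115,122): 7 bp
  [122,129): 7 bp
  [129,133): 4 bp
  [133,146): 13 bp
  [146,159): 13 bp
  [159,175): 16 bp
  [175,182): 7 bp
  [182,187): 5 bp

[3,3,4,5,5,6,6,6,7,7,7,8,9,10,10,11,11,11,13,13,16,16]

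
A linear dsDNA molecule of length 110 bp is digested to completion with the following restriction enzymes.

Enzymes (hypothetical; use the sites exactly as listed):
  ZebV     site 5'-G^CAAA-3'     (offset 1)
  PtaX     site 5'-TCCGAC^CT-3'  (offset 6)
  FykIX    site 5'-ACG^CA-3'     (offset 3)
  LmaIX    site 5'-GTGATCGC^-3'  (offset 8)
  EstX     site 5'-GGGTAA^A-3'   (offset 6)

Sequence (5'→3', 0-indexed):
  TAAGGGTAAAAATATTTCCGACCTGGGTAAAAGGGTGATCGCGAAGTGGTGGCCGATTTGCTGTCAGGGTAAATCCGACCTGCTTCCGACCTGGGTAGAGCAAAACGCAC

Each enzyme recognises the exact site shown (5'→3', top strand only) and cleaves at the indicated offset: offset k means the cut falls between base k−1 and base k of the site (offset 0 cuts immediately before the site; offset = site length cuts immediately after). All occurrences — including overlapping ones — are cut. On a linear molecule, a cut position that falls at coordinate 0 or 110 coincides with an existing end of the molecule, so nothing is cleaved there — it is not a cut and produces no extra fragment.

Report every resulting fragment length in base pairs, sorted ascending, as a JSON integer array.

Per-enzyme occurrences:
  ZebV GCAAA/1: at [99] ⇒ [100]
  PtaX TCCGACCT/6: at [16, 73, 84] ⇒ [22, 79, 90]
  FykIX ACGCA/3: at [104] ⇒ [107]
  LmaIX GTGATCGC/8: at [34] ⇒ [42]
  EstX GGGTAAA/6: at [3, 24, 66] ⇒ [9, 30, 72]

All cut coordinates (distinct, sorted): [9, 22, 30, 42, 72, 79, 90, 100, 107]

Fragments:
  [0,9): 9 bp
  [9,22): 13 bp
  [22,30): 8 bp
  [30,42): 12 bp
  [42,72): 30 bp
  [72,79): 7 bp
  [79,90): 11 bp
  [90,100): 10 bp
  [100,107): 7 bp
  [107,110): 3 bp

[3,7,7,8,9,10,11,12,13,30]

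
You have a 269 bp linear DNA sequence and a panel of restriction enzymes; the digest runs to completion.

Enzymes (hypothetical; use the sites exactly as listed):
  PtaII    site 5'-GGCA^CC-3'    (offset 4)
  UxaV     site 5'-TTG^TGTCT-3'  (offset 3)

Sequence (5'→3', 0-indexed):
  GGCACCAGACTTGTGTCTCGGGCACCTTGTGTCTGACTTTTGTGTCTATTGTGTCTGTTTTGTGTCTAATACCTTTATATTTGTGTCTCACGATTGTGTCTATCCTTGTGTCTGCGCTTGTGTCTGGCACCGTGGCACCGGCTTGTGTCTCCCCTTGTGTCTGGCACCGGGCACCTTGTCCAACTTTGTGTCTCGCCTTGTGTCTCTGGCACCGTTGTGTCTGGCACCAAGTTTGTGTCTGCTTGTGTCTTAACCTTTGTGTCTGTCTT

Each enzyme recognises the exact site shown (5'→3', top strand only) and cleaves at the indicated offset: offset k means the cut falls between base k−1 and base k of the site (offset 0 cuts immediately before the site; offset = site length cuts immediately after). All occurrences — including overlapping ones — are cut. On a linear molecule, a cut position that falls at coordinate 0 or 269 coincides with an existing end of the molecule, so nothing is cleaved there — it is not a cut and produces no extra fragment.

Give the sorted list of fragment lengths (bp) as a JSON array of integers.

Per-enzyme occurrences:
  PtaII GGCACC/4: at [0, 20, 125, 133, 162, 169, 207, 222] ⇒ [4, 24, 129, 137, 166, 173, 211, 226]
  UxaV TTGTGTCT/3: at [10, 26, 39, 48, 59, 80, 93, 105, 117, 142, 154, 185, 197, 214, 232, 242, 256] ⇒ [13, 29, 42, 51, 62, 83, 96, 108, 120, 145, 157, 188, 200, 217, 235, 245, 259]

Pooled cuts: [4, 13, 24, 29, 42, 51, 62, 83, 96, 108, 120, 129, 137, 145, 157, 166, 173, 188, 200, 211, 217, 226, 235, 245, 259]

Fragment lengths:
  [0,4): 4 bp
  [4,13): 9 bp
  [13,24): 11 bp
  [24,29): 5 bp
  [29,42): 13 bp
  [42,51): 9 bp
  [51,62): 11 bp
  [62,83): 21 bp
  [83,96): 13 bp
  [96,108): 12 bp
  [108,120): 12 bp
  [120,129): 9 bp
  [129,137): 8 bp
  [137,145): 8 bp
  [145,157): 12 bp
  [157,166): 9 bp
  [166,173): 7 bp
  [173,188): 15 bp
  [188,200): 12 bp
  [200,211): 11 bp
  [211,217): 6 bp
  [217,226): 9 bp
  [226,235): 9 bp
  [235,245): 10 bp
  [245,259): 14 bp
  [259,269): 10 bp

[4,5,6,7,8,8,9,9,9,9,9,9,10,10,11,11,11,12,12,12,12,13,13,14,15,21]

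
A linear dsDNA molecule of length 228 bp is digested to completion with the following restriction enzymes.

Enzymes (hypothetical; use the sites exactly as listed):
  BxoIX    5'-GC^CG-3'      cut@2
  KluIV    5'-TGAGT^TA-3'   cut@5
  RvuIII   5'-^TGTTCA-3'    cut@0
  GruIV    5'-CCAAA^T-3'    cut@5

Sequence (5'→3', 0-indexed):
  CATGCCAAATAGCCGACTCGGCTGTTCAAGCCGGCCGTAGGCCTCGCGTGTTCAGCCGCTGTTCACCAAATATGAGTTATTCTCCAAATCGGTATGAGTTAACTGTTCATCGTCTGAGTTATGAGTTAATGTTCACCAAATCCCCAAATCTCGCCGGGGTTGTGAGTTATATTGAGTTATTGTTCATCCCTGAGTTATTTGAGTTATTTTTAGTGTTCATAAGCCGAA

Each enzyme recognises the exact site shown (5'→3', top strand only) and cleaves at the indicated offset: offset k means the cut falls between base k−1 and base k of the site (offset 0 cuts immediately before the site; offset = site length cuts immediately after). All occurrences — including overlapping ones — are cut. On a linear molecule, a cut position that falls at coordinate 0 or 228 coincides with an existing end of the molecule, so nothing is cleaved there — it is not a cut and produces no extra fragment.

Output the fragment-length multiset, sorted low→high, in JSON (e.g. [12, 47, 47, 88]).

Site scan:
  BxoIX GCCG/2: at [11, 29, 33, 54, 152, 222] ⇒ [13, 31, 35, 56, 154, 224]
  KluIV TGAGTTA/5: at [72, 94, 114, 121, 162, 172, 190, 199] ⇒ [77, 99, 119, 126, 167, 177, 195, 204]
  RvuIII TGTTCA/0: at [22, 48, 59, 103, 129, 180, 213] ⇒ [22, 48, 59, 103, 129, 180, 213]
  GruIV CCAAAT/5: at [4, 65, 83, 135, 143] ⇒ [9, 70, 88, 140, 148]

Pooled cuts: [9, 13, 22, 31, 35, 48, 56, 59, 70, 77, 88, 99, 103, 119, 126, 129, 140, 148, 154, 167, 177, 180, 195, 204, 213, 224]

Fragments:
  [0,9): 9 bp
  [9,13): 4 bp
  [13,22): 9 bp
  [22,31): 9 bp
  [31,35): 4 bp
  [35,48): 13 bp
  [48,56): 8 bp
  [56,59): 3 bp
  [59,70): 11 bp
  [70,77): 7 bp
  [77,88): 11 bp
  [88,99): 11 bp
  [99,103): 4 bp
  [103,119): 16 bp
  [119,126): 7 bp
  [126,129): 3 bp
  [129,140): 11 bp
  [140,148): 8 bp
  [148,154): 6 bp
  [154,167): 13 bp
  [167,177): 10 bp
  [177,180): 3 bp
  [180,195): 15 bp
  [195,204): 9 bp
  [204,213): 9 bp
  [213,224): 11 bp
  [224,228): 4 bp

[3,3,3,4,4,4,4,6,7,7,8,8,9,9,9,9,9,10,11,11,11,11,11,13,13,15,16]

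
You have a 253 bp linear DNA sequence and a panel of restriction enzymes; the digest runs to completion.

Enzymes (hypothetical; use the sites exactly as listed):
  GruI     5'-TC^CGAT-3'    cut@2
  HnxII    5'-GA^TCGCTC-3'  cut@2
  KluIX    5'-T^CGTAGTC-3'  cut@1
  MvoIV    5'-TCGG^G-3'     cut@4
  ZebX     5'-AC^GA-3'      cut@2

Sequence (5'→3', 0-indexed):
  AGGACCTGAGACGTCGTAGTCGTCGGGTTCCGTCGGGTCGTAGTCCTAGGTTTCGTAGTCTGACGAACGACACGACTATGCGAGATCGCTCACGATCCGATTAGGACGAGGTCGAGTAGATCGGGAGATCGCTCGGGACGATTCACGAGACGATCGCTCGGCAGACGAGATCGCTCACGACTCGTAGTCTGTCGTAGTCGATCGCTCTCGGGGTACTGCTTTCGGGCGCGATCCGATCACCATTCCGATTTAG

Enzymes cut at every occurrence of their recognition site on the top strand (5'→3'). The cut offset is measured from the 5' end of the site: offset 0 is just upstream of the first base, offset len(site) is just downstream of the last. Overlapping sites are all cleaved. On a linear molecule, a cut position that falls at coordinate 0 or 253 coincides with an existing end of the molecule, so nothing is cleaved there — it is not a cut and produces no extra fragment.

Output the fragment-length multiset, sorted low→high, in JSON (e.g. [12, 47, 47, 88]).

[2,2,3,4,4,4,4,4,5,5,7,8,8,8,8,8,9,10,10,10,10,11,12,12,12,13,14,14,15,17]

Site scan:
  GruI (TCCGAT, off=2): starts [95, 231, 243] → cuts [97, 233, 245]
  HnxII (GATCGCTC, off=2): starts [83, 126, 151, 168, 199] → cuts [85, 128, 153, 170, 201]
  KluIX (TCGTAGTC, off=1): starts [13, 37, 52, 181, 191] → cuts [14, 38, 53, 182, 192]
  MvoIV (TCGGG, off=4): starts [22, 32, 120, 132, 207, 221] → cuts [26, 36, 124, 136, 211, 225]
  ZebX (ACGA, off=2): starts [62, 66, 71, 91, 105, 137, 144, 149, 164, 176] → cuts [64, 68, 73, 93, 107, 139, 146, 151, 166, 178]

All cut coordinates (distinct, sorted): [14, 26, 36, 38, 53, 64, 68, 73, 85, 93, 97, 107, 124, 128, 136, 139, 146, 151, 153, 166, 170, 178, 182, 192, 201, 211, 225, 233, 245]

Fragment lengths:
  [0,14): 14 bp
  [14,26): 12 bp
  [26,36): 10 bp
  [36,38): 2 bp
  [38,53): 15 bp
  [53,64): 11 bp
  [64,68): 4 bp
  [68,73): 5 bp
  [73,85): 12 bp
  [85,93): 8 bp
  [93,97): 4 bp
  [97,107): 10 bp
  [107,124): 17 bp
  [124,128): 4 bp
  [128,136): 8 bp
  [136,139): 3 bp
  [139,146): 7 bp
  [146,151): 5 bp
  [151,153): 2 bp
  [153,166): 13 bp
  [166,170): 4 bp
  [170,178): 8 bp
  [178,182): 4 bp
  [182,192): 10 bp
  [192,201): 9 bp
  [201,211): 10 bp
  [211,225): 14 bp
  [225,233): 8 bp
  [233,245): 12 bp
  [245,253): 8 bp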